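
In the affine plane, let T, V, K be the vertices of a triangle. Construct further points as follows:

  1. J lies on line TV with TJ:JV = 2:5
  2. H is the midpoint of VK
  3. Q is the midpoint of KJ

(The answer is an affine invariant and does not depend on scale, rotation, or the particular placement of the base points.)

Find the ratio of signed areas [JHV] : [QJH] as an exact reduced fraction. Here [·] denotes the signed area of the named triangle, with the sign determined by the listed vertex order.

[JHV]:[QJH] = -2

Work in coordinates with T = (0, 0), V = (1, 0), K = (0, 1).
1. J lies on line TV with TJ:JV = 2:5 ⇒ J = (2/7, 0)
2. H is the midpoint of VK ⇒ H = (1/2, 1/2)
3. Q is the midpoint of KJ ⇒ Q = (1/7, 1/2)
2·[JHV] = -5/14, 2·[QJH] = 5/28
[JHV]:[QJH] = -5/14:5/28 = -2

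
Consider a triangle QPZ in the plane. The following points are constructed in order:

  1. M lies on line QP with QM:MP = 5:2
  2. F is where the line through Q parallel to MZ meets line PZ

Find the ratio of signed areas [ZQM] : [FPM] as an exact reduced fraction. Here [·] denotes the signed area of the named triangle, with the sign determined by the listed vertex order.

[ZQM]:[FPM] = -5/7

Assign Q = (0, 0), P = (1, 0), Z = (0, 1) — the answer is frame-independent, so this choice is without loss of generality.
1. M lies on line QP with QM:MP = 5:2 ⇒ M = (5/7, 0)
2. F is where the line through Q parallel to MZ meets line PZ ⇒ F = (-5/2, 7/2)
2·[ZQM] = 5/7, 2·[FPM] = -1
[ZQM]:[FPM] = 5/7:-1 = -5/7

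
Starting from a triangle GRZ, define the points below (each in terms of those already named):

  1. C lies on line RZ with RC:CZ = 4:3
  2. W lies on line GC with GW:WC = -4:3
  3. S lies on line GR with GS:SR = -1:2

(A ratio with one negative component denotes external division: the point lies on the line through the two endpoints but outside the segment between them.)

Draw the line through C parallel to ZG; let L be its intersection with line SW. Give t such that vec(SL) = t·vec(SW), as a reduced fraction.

t = 10/19

Work in coordinates with G = (0, 0), R = (1, 0), Z = (0, 1).
1. C lies on line RZ with RC:CZ = 4:3 ⇒ C = (3/7, 4/7)
2. W lies on line GC with GW:WC = -4:3 ⇒ W = (12/7, 16/7)
3. S lies on line GR with GS:SR = -1:2 ⇒ S = (-1, 0)
through C parallel to ZG: direction (0, -1); meets SW at L = (3/7, 160/133)
L = S + t·(W−S) with t = 10/19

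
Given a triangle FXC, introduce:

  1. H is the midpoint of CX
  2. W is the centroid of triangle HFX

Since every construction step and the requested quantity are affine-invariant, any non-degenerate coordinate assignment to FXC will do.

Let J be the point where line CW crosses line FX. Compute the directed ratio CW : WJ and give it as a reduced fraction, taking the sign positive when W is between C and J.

CW:WJ = 5

Assign F = (0, 0), X = (1, 0), C = (0, 1) — the answer is frame-independent, so this choice is without loss of generality.
1. H is the midpoint of CX ⇒ H = (1/2, 1/2)
2. W is the centroid of triangle HFX ⇒ W = (1/2, 1/6)
line CW meets FX at J = (3/5, 0)
W = C + t·(J−C) with t = 5/6, so CW:WJ = 5/6:1/6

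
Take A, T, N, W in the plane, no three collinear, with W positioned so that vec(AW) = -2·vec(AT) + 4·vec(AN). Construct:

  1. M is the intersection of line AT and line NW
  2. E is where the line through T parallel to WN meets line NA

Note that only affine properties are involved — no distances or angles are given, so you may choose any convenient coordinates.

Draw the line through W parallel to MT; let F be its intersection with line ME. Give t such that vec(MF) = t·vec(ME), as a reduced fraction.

Set A = (0, 0), T = (1, 0), N = (0, 1), W = (-2, 4); any affine frame gives the same invariant.
1. M is the intersection of line AT and line NW ⇒ M = (2/3, 0)
2. E is where the line through T parallel to WN meets line NA ⇒ E = (0, 3/2)
through W parallel to MT: direction (1/3, 0); meets ME at F = (-10/9, 4)
F = M + t·(E−M) with t = 8/3

t = 8/3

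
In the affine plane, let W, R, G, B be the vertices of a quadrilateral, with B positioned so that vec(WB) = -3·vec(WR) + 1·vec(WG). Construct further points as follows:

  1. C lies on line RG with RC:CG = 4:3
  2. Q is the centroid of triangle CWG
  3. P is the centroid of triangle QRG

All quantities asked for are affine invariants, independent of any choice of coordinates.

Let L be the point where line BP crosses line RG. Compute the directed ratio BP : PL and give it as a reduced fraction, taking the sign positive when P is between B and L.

Work in coordinates with W = (0, 0), R = (1, 0), G = (0, 1), B = (-3, 1).
1. C lies on line RG with RC:CG = 4:3 ⇒ C = (3/7, 4/7)
2. Q is the centroid of triangle CWG ⇒ Q = (1/7, 11/21)
3. P is the centroid of triangle QRG ⇒ P = (8/21, 32/63)
line BP meets RG at L = (93/182, 89/182)
P = B + t·(L−B) with t = 26/27, so BP:PL = 26/27:1/27

BP:PL = 26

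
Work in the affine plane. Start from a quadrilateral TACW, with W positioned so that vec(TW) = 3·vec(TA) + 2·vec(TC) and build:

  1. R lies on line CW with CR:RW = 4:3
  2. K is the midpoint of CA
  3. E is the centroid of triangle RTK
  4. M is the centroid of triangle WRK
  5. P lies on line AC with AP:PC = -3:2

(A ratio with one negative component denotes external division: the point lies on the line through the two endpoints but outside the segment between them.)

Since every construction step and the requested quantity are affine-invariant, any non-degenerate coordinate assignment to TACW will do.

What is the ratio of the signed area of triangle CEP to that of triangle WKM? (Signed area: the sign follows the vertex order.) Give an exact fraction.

[CEP]:[WKM] = -3

Set T = (0, 0), A = (1, 0), C = (0, 1), W = (3, 2); any affine frame gives the same invariant.
1. R lies on line CW with CR:RW = 4:3 ⇒ R = (12/7, 11/7)
2. K is the midpoint of CA ⇒ K = (1/2, 1/2)
3. E is the centroid of triangle RTK ⇒ E = (31/42, 29/42)
4. M is the centroid of triangle WRK ⇒ M = (73/42, 19/14)
5. P lies on line AC with AP:PC = -3:2 ⇒ P = (-2, 3)
2·[CEP] = 6/7, 2·[WKM] = -2/7
[CEP]:[WKM] = 6/7:-2/7 = -3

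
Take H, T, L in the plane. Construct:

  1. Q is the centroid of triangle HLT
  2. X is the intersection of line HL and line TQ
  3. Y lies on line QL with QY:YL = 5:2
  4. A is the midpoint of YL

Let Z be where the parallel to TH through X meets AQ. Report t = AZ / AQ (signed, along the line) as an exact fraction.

Set H = (0, 0), T = (1, 0), L = (0, 1); any affine frame gives the same invariant.
1. Q is the centroid of triangle HLT ⇒ Q = (1/3, 1/3)
2. X is the intersection of line HL and line TQ ⇒ X = (0, 1/2)
3. Y lies on line QL with QY:YL = 5:2 ⇒ Y = (2/21, 17/21)
4. A is the midpoint of YL ⇒ A = (1/21, 19/21)
through X parallel to TH: direction (-1, 0); meets AQ at Z = (1/4, 1/2)
Z = A + t·(Q−A) with t = 17/24

t = 17/24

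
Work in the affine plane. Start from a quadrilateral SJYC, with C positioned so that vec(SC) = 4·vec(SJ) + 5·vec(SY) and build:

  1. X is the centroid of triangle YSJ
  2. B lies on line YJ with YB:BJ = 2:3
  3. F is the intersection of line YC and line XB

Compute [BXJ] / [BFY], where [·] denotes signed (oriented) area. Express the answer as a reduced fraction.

[BXJ]:[BFY] = 3/8

Assign S = (0, 0), J = (1, 0), Y = (0, 1), C = (4, 5) — the answer is frame-independent, so this choice is without loss of generality.
1. X is the centroid of triangle YSJ ⇒ X = (1/3, 1/3)
2. B lies on line YJ with YB:BJ = 2:3 ⇒ B = (2/5, 3/5)
3. F is the intersection of line YC and line XB ⇒ F = (2/3, 5/3)
2·[BXJ] = 1/5, 2·[BFY] = 8/15
[BXJ]:[BFY] = 1/5:8/15 = 3/8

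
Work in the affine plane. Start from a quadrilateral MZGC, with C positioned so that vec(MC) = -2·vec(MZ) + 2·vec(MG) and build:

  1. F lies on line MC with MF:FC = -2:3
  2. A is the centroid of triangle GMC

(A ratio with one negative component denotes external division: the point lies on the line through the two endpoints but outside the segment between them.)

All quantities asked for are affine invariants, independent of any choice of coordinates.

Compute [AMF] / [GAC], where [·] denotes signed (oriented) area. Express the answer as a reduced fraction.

Assign M = (0, 0), Z = (1, 0), G = (0, 1), C = (-2, 2) — the answer is frame-independent, so this choice is without loss of generality.
1. F lies on line MC with MF:FC = -2:3 ⇒ F = (4, -4)
2. A is the centroid of triangle GMC ⇒ A = (-2/3, 1)
2·[AMF] = 4/3, 2·[GAC] = -2/3
[AMF]:[GAC] = 4/3:-2/3 = -2

[AMF]:[GAC] = -2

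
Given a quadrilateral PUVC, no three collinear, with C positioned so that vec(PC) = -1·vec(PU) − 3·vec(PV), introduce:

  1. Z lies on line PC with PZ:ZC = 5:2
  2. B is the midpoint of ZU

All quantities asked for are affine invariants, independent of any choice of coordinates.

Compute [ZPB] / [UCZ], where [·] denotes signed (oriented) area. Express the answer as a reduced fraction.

[ZPB]:[UCZ] = 5/4

Choose coordinates P = (0, 0), U = (1, 0), V = (0, 1), C = (-1, -3).
1. Z lies on line PC with PZ:ZC = 5:2 ⇒ Z = (-5/7, -15/7)
2. B is the midpoint of ZU ⇒ B = (1/7, -15/14)
2·[ZPB] = -15/14, 2·[UCZ] = -6/7
[ZPB]:[UCZ] = -15/14:-6/7 = 5/4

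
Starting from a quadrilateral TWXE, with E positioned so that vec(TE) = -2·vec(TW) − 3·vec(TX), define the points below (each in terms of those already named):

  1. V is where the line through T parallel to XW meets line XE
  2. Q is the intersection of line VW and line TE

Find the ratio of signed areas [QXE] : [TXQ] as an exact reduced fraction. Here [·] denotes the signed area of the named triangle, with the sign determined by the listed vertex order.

[QXE]:[TXQ] = -15

Work in coordinates with T = (0, 0), W = (1, 0), X = (0, 1), E = (-2, -3).
1. V is where the line through T parallel to XW meets line XE ⇒ V = (-1/3, 1/3)
2. Q is the intersection of line VW and line TE ⇒ Q = (1/7, 3/14)
2·[QXE] = 15/7, 2·[TXQ] = -1/7
[QXE]:[TXQ] = 15/7:-1/7 = -15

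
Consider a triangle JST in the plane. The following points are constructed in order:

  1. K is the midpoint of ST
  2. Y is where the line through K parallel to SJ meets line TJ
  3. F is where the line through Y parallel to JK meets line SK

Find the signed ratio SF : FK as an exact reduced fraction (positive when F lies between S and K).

Choose coordinates J = (0, 0), S = (1, 0), T = (0, 1).
1. K is the midpoint of ST ⇒ K = (1/2, 1/2)
2. Y is where the line through K parallel to SJ meets line TJ ⇒ Y = (0, 1/2)
3. F is where the line through Y parallel to JK meets line SK ⇒ F = (1/4, 3/4)
F = S + t·(K−S) with t = 3/2, so SF:FK = t:(1−t) = 3/2:-1/2

SF:FK = -3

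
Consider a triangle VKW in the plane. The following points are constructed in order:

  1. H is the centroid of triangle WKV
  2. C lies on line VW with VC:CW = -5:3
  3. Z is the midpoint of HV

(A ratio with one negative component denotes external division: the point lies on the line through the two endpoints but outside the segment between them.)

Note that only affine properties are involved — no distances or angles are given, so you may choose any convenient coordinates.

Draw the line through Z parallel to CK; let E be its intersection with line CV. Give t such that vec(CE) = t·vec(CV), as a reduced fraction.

Work in coordinates with V = (0, 0), K = (1, 0), W = (0, 1).
1. H is the centroid of triangle WKV ⇒ H = (1/3, 1/3)
2. C lies on line VW with VC:CW = -5:3 ⇒ C = (0, 5/2)
3. Z is the midpoint of HV ⇒ Z = (1/6, 1/6)
through Z parallel to CK: direction (1, -5/2); meets CV at E = (0, 7/12)
E = C + t·(V−C) with t = 23/30

t = 23/30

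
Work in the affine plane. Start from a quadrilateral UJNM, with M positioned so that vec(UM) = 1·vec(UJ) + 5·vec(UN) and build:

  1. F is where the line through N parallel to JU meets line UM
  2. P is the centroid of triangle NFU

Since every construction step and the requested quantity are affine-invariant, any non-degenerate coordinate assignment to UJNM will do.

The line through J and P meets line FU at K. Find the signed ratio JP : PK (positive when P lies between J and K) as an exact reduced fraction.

Choose coordinates U = (0, 0), J = (1, 0), N = (0, 1), M = (1, 5).
1. F is where the line through N parallel to JU meets line UM ⇒ F = (1/5, 1)
2. P is the centroid of triangle NFU ⇒ P = (1/15, 2/3)
line JP meets FU at K = (1/8, 5/8)
P = J + t·(K−J) with t = 16/15, so JP:PK = 16/15:-1/15

JP:PK = -16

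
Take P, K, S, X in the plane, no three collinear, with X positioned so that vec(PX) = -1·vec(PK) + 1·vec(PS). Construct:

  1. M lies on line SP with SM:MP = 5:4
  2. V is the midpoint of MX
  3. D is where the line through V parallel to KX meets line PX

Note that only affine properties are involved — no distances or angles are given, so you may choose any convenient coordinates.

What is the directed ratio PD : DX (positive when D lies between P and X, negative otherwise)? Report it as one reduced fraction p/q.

PD:DX = 17

Work in coordinates with P = (0, 0), K = (1, 0), S = (0, 1), X = (-1, 1).
1. M lies on line SP with SM:MP = 5:4 ⇒ M = (0, 4/9)
2. V is the midpoint of MX ⇒ V = (-1/2, 13/18)
3. D is where the line through V parallel to KX meets line PX ⇒ D = (-17/18, 17/18)
D = P + t·(X−P) with t = 17/18, so PD:DX = t:(1−t) = 17/18:1/18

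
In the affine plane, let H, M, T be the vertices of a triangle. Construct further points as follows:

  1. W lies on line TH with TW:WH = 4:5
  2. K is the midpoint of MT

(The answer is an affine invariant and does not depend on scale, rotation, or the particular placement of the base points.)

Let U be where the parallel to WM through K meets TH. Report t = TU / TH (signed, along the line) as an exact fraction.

Choose coordinates H = (0, 0), M = (1, 0), T = (0, 1).
1. W lies on line TH with TW:WH = 4:5 ⇒ W = (0, 5/9)
2. K is the midpoint of MT ⇒ K = (1/2, 1/2)
through K parallel to WM: direction (1, -5/9); meets TH at U = (0, 7/9)
U = T + t·(H−T) with t = 2/9

t = 2/9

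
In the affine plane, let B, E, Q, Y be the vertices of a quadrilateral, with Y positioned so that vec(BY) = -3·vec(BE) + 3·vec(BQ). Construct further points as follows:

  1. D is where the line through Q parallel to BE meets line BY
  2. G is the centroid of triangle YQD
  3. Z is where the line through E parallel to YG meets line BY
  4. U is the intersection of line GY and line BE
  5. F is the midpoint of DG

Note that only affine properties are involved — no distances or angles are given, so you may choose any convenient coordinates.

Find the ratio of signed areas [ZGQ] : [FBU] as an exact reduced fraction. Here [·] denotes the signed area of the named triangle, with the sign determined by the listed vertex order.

Set B = (0, 0), E = (1, 0), Q = (0, 1), Y = (-3, 3); any affine frame gives the same invariant.
1. D is where the line through Q parallel to BE meets line BY ⇒ D = (-1, 1)
2. G is the centroid of triangle YQD ⇒ G = (-4/3, 5/3)
3. Z is where the line through E parallel to YG meets line BY ⇒ Z = (-4, 4)
4. U is the intersection of line GY and line BE ⇒ U = (3/4, 0)
5. F is the midpoint of DG ⇒ F = (-7/6, 4/3)
2·[ZGQ] = 4/3, 2·[FBU] = 1
[ZGQ]:[FBU] = 4/3:1 = 4/3

[ZGQ]:[FBU] = 4/3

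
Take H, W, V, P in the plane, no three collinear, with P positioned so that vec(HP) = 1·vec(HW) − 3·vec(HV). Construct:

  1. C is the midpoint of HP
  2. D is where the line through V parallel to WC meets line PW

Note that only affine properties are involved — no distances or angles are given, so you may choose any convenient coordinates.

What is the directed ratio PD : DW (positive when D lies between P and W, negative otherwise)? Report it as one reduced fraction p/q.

PD:DW = -7/4

Work in coordinates with H = (0, 0), W = (1, 0), V = (0, 1), P = (1, -3).
1. C is the midpoint of HP ⇒ C = (1/2, -3/2)
2. D is where the line through V parallel to WC meets line PW ⇒ D = (1, 4)
D = P + t·(W−P) with t = 7/3, so PD:DW = t:(1−t) = 7/3:-4/3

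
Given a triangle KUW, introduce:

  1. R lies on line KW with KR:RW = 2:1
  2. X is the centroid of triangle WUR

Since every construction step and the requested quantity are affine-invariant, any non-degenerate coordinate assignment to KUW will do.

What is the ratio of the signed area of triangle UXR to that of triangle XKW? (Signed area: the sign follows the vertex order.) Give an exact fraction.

Set K = (0, 0), U = (1, 0), W = (0, 1); any affine frame gives the same invariant.
1. R lies on line KW with KR:RW = 2:1 ⇒ R = (0, 2/3)
2. X is the centroid of triangle WUR ⇒ X = (1/3, 5/9)
2·[UXR] = 1/9, 2·[XKW] = -1/3
[UXR]:[XKW] = 1/9:-1/3 = -1/3

[UXR]:[XKW] = -1/3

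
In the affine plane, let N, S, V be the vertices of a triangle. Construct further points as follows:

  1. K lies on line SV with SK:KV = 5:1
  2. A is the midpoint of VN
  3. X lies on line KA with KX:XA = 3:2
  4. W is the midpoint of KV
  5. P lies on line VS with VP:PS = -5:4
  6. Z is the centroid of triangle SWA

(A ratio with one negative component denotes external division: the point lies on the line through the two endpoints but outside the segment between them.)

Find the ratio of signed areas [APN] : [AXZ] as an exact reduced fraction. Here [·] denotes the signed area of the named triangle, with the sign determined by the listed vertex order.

Set N = (0, 0), S = (1, 0), V = (0, 1); any affine frame gives the same invariant.
1. K lies on line SV with SK:KV = 5:1 ⇒ K = (1/6, 5/6)
2. A is the midpoint of VN ⇒ A = (0, 1/2)
3. X lies on line KA with KX:XA = 3:2 ⇒ X = (1/15, 19/30)
4. W is the midpoint of KV ⇒ W = (1/12, 11/12)
5. P lies on line VS with VP:PS = -5:4 ⇒ P = (5, -4)
6. Z is the centroid of triangle SWA ⇒ Z = (13/36, 17/36)
2·[APN] = -5/2, 2·[AXZ] = -1/20
[APN]:[AXZ] = -5/2:-1/20 = 50

[APN]:[AXZ] = 50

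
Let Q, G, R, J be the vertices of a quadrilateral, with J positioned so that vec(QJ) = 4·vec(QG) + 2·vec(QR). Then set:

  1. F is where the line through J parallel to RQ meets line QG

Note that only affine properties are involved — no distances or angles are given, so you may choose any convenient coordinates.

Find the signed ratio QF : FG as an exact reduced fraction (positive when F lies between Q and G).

Work in coordinates with Q = (0, 0), G = (1, 0), R = (0, 1), J = (4, 2).
1. F is where the line through J parallel to RQ meets line QG ⇒ F = (4, 0)
F = Q + t·(G−Q) with t = 4, so QF:FG = t:(1−t) = 4:-3

QF:FG = -4/3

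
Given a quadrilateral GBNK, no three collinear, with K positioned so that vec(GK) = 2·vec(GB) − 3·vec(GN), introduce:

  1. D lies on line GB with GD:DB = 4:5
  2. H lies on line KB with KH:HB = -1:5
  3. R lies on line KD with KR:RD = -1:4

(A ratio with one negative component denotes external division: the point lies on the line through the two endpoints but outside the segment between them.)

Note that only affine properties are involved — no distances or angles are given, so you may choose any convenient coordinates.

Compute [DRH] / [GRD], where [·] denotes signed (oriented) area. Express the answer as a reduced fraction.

Assign G = (0, 0), B = (1, 0), N = (0, 1), K = (2, -3) — the answer is frame-independent, so this choice is without loss of generality.
1. D lies on line GB with GD:DB = 4:5 ⇒ D = (4/9, 0)
2. H lies on line KB with KH:HB = -1:5 ⇒ H = (9/4, -15/4)
3. R lies on line KD with KR:RD = -1:4 ⇒ R = (68/27, -4)
2·[DRH] = -5/9, 2·[GRD] = 16/9
[DRH]:[GRD] = -5/9:16/9 = -5/16

[DRH]:[GRD] = -5/16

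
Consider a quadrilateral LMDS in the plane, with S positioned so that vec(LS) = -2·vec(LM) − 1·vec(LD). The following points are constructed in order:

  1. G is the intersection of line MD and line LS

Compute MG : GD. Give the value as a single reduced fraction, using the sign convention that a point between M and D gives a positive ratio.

MG:GD = 1/2

Work in coordinates with L = (0, 0), M = (1, 0), D = (0, 1), S = (-2, -1).
1. G is the intersection of line MD and line LS ⇒ G = (2/3, 1/3)
G = M + t·(D−M) with t = 1/3, so MG:GD = t:(1−t) = 1/3:2/3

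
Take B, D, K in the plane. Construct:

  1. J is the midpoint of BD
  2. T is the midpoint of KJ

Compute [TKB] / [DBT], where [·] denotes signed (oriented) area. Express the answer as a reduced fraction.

Work in coordinates with B = (0, 0), D = (1, 0), K = (0, 1).
1. J is the midpoint of BD ⇒ J = (1/2, 0)
2. T is the midpoint of KJ ⇒ T = (1/4, 1/2)
2·[TKB] = 1/4, 2·[DBT] = -1/2
[TKB]:[DBT] = 1/4:-1/2 = -1/2

[TKB]:[DBT] = -1/2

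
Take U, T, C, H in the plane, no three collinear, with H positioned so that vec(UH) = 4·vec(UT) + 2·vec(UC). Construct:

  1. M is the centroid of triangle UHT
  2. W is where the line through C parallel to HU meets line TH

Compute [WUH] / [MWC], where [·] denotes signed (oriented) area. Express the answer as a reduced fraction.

Assign U = (0, 0), T = (1, 0), C = (0, 1), H = (4, 2) — the answer is frame-independent, so this choice is without loss of generality.
1. M is the centroid of triangle UHT ⇒ M = (5/3, 2/3)
2. W is where the line through C parallel to HU meets line TH ⇒ W = (10, 6)
2·[WUH] = 4, 2·[MWC] = 35/3
[WUH]:[MWC] = 4:35/3 = 12/35

[WUH]:[MWC] = 12/35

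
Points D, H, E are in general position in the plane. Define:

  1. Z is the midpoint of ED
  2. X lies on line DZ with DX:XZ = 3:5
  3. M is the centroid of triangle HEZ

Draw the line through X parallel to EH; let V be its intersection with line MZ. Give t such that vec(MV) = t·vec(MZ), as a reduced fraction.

t = 31/16

Assign D = (0, 0), H = (1, 0), E = (0, 1) — the answer is frame-independent, so this choice is without loss of generality.
1. Z is the midpoint of ED ⇒ Z = (0, 1/2)
2. X lies on line DZ with DX:XZ = 3:5 ⇒ X = (0, 3/16)
3. M is the centroid of triangle HEZ ⇒ M = (1/3, 1/2)
through X parallel to EH: direction (1, -1); meets MZ at V = (-5/16, 1/2)
V = M + t·(Z−M) with t = 31/16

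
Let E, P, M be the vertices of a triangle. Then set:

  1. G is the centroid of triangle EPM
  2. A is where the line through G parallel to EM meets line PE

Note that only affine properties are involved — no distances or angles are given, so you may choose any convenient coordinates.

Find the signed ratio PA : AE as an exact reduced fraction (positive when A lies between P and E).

PA:AE = 2

Set E = (0, 0), P = (1, 0), M = (0, 1); any affine frame gives the same invariant.
1. G is the centroid of triangle EPM ⇒ G = (1/3, 1/3)
2. A is where the line through G parallel to EM meets line PE ⇒ A = (1/3, 0)
A = P + t·(E−P) with t = 2/3, so PA:AE = t:(1−t) = 2/3:1/3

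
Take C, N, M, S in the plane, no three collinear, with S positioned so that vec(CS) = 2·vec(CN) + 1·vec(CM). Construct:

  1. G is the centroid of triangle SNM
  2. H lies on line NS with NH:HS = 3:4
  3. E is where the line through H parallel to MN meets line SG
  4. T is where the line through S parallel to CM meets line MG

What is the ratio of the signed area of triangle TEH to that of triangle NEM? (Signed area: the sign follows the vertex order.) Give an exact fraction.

Set C = (0, 0), N = (1, 0), M = (0, 1), S = (2, 1); any affine frame gives the same invariant.
1. G is the centroid of triangle SNM ⇒ G = (1, 2/3)
2. H lies on line NS with NH:HS = 3:4 ⇒ H = (10/7, 3/7)
3. E is where the line through H parallel to MN meets line SG ⇒ E = (8/7, 5/7)
4. T is where the line through S parallel to CM meets line MG ⇒ T = (2, 1/3)
2·[TEH] = 20/147, 2·[NEM] = 6/7
[TEH]:[NEM] = 20/147:6/7 = 10/63

[TEH]:[NEM] = 10/63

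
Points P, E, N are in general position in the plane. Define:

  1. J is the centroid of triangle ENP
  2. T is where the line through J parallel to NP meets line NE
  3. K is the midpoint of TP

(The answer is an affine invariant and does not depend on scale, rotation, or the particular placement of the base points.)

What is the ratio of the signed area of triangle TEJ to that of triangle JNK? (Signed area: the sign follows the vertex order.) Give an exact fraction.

Choose coordinates P = (0, 0), E = (1, 0), N = (0, 1).
1. J is the centroid of triangle ENP ⇒ J = (1/3, 1/3)
2. T is where the line through J parallel to NP meets line NE ⇒ T = (1/3, 2/3)
3. K is the midpoint of TP ⇒ K = (1/6, 1/3)
2·[TEJ] = -2/9, 2·[JNK] = 1/9
[TEJ]:[JNK] = -2/9:1/9 = -2

[TEJ]:[JNK] = -2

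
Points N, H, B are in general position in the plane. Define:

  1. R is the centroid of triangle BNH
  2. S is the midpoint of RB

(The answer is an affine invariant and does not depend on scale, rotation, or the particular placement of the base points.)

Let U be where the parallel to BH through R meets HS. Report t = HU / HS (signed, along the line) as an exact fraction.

t = 2

Set N = (0, 0), H = (1, 0), B = (0, 1); any affine frame gives the same invariant.
1. R is the centroid of triangle BNH ⇒ R = (1/3, 1/3)
2. S is the midpoint of RB ⇒ S = (1/6, 2/3)
through R parallel to BH: direction (1, -1); meets HS at U = (-2/3, 4/3)
U = H + t·(S−H) with t = 2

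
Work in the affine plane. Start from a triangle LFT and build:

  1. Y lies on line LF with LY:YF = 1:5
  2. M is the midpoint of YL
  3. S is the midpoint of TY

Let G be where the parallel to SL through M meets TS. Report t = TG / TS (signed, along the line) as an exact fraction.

t = 3/2

Work in coordinates with L = (0, 0), F = (1, 0), T = (0, 1).
1. Y lies on line LF with LY:YF = 1:5 ⇒ Y = (1/6, 0)
2. M is the midpoint of YL ⇒ M = (1/12, 0)
3. S is the midpoint of TY ⇒ S = (1/12, 1/2)
through M parallel to SL: direction (-1/12, -1/2); meets TS at G = (1/8, 1/4)
G = T + t·(S−T) with t = 3/2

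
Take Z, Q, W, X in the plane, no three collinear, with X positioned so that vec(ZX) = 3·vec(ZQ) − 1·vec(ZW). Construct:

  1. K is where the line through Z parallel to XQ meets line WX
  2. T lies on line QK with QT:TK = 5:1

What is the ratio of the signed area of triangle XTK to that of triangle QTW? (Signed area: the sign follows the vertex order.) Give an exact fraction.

[XTK]:[QTW] = 1/10

Work in coordinates with Z = (0, 0), Q = (1, 0), W = (0, 1), X = (3, -1).
1. K is where the line through Z parallel to XQ meets line WX ⇒ K = (6, -3)
2. T lies on line QK with QT:TK = 5:1 ⇒ T = (31/6, -5/2)
2·[XTK] = 1/6, 2·[QTW] = 5/3
[XTK]:[QTW] = 1/6:5/3 = 1/10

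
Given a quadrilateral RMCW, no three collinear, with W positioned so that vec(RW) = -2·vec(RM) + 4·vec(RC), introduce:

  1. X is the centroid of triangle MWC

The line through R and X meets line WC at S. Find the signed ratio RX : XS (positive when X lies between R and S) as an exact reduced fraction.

Assign R = (0, 0), M = (1, 0), C = (0, 1), W = (-2, 4) — the answer is frame-independent, so this choice is without loss of generality.
1. X is the centroid of triangle MWC ⇒ X = (-1/3, 5/3)
line RX meets WC at S = (-2/7, 10/7)
X = R + t·(S−R) with t = 7/6, so RX:XS = 7/6:-1/6

RX:XS = -7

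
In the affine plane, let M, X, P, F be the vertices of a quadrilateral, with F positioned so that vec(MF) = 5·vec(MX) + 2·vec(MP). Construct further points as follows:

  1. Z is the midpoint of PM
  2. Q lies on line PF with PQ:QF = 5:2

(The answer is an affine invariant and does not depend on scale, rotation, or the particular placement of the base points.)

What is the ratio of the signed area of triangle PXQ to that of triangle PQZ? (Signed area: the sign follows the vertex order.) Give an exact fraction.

[PXQ]:[PQZ] = -12/5

Choose coordinates M = (0, 0), X = (1, 0), P = (0, 1), F = (5, 2).
1. Z is the midpoint of PM ⇒ Z = (0, 1/2)
2. Q lies on line PF with PQ:QF = 5:2 ⇒ Q = (25/7, 12/7)
2·[PXQ] = 30/7, 2·[PQZ] = -25/14
[PXQ]:[PQZ] = 30/7:-25/14 = -12/5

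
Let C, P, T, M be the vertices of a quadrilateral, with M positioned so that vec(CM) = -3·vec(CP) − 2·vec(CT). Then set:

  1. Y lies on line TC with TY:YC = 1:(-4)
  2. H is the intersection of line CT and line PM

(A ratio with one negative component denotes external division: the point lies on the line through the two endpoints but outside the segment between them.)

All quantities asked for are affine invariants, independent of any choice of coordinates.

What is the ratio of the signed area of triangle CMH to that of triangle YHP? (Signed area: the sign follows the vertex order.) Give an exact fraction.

[CMH]:[YHP] = 9/11

Choose coordinates C = (0, 0), P = (1, 0), T = (0, 1), M = (-3, -2).
1. Y lies on line TC with TY:YC = 1:(-4) ⇒ Y = (0, 4/3)
2. H is the intersection of line CT and line PM ⇒ H = (0, -1/2)
2·[CMH] = 3/2, 2·[YHP] = 11/6
[CMH]:[YHP] = 3/2:11/6 = 9/11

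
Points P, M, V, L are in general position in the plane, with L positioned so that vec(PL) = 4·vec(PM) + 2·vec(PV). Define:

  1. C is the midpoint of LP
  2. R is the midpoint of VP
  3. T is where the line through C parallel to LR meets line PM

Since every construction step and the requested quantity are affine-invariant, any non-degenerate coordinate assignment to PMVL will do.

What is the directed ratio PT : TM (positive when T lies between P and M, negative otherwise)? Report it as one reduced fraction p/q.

PT:TM = -2/5

Assign P = (0, 0), M = (1, 0), V = (0, 1), L = (4, 2) — the answer is frame-independent, so this choice is without loss of generality.
1. C is the midpoint of LP ⇒ C = (2, 1)
2. R is the midpoint of VP ⇒ R = (0, 1/2)
3. T is where the line through C parallel to LR meets line PM ⇒ T = (-2/3, 0)
T = P + t·(M−P) with t = -2/3, so PT:TM = t:(1−t) = -2/3:5/3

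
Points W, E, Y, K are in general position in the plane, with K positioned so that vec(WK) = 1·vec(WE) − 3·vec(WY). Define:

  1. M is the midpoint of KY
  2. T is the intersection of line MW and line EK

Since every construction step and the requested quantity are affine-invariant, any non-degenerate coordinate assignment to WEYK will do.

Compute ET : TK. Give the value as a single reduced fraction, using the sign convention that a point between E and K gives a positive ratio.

ET:TK = 2

Set W = (0, 0), E = (1, 0), Y = (0, 1), K = (1, -3); any affine frame gives the same invariant.
1. M is the midpoint of KY ⇒ M = (1/2, -1)
2. T is the intersection of line MW and line EK ⇒ T = (1, -2)
T = E + t·(K−E) with t = 2/3, so ET:TK = t:(1−t) = 2/3:1/3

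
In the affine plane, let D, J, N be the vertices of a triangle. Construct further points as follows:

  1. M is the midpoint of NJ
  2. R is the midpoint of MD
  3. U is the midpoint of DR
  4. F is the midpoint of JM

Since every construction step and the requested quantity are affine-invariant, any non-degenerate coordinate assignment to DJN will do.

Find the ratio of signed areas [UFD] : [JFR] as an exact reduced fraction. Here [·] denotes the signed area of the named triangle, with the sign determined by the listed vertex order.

[UFD]:[JFR] = -1/2

Work in coordinates with D = (0, 0), J = (1, 0), N = (0, 1).
1. M is the midpoint of NJ ⇒ M = (1/2, 1/2)
2. R is the midpoint of MD ⇒ R = (1/4, 1/4)
3. U is the midpoint of DR ⇒ U = (1/8, 1/8)
4. F is the midpoint of JM ⇒ F = (3/4, 1/4)
2·[UFD] = -1/16, 2·[JFR] = 1/8
[UFD]:[JFR] = -1/16:1/8 = -1/2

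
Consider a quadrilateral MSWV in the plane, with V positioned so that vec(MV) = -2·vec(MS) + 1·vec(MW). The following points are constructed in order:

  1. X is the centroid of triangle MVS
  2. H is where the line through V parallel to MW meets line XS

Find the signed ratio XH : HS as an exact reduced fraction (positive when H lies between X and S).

Choose coordinates M = (0, 0), S = (1, 0), W = (0, 1), V = (-2, 1).
1. X is the centroid of triangle MVS ⇒ X = (-1/3, 1/3)
2. H is where the line through V parallel to MW meets line XS ⇒ H = (-2, 3/4)
H = X + t·(S−X) with t = -5/4, so XH:HS = t:(1−t) = -5/4:9/4

XH:HS = -5/9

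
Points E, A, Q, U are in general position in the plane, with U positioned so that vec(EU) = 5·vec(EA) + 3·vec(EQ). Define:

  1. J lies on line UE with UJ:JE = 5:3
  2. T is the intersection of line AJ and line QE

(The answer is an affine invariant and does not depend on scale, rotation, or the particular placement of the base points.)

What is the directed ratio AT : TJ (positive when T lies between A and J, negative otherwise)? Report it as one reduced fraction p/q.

Choose coordinates E = (0, 0), A = (1, 0), Q = (0, 1), U = (5, 3).
1. J lies on line UE with UJ:JE = 5:3 ⇒ J = (15/8, 9/8)
2. T is the intersection of line AJ and line QE ⇒ T = (0, -9/7)
T = A + t·(J−A) with t = -8/7, so AT:TJ = t:(1−t) = -8/7:15/7

AT:TJ = -8/15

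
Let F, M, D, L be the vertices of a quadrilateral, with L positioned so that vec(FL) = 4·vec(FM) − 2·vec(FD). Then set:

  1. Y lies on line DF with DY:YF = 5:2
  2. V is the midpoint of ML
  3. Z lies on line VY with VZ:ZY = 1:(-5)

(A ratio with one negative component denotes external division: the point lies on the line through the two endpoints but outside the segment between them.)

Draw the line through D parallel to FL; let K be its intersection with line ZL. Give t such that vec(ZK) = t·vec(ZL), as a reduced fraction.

t = -85/27

Work in coordinates with F = (0, 0), M = (1, 0), D = (0, 1), L = (4, -2).
1. Y lies on line DF with DY:YF = 5:2 ⇒ Y = (0, 2/7)
2. V is the midpoint of ML ⇒ V = (5/2, -1)
3. Z lies on line VY with VZ:ZY = 1:(-5) ⇒ Z = (25/8, -37/28)
through D parallel to FL: direction (4, -2); meets ZL at K = (10/27, 22/27)
K = Z + t·(L−Z) with t = -85/27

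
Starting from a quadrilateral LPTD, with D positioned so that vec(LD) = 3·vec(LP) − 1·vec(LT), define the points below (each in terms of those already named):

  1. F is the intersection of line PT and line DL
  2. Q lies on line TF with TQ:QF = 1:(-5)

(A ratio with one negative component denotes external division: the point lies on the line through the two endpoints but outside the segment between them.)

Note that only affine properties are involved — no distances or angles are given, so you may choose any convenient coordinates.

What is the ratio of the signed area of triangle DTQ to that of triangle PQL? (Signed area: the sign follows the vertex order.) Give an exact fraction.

Assign L = (0, 0), P = (1, 0), T = (0, 1), D = (3, -1) — the answer is frame-independent, so this choice is without loss of generality.
1. F is the intersection of line PT and line DL ⇒ F = (3/2, -1/2)
2. Q lies on line TF with TQ:QF = 1:(-5) ⇒ Q = (-3/8, 11/8)
2·[DTQ] = -3/8, 2·[PQL] = 11/8
[DTQ]:[PQL] = -3/8:11/8 = -3/11

[DTQ]:[PQL] = -3/11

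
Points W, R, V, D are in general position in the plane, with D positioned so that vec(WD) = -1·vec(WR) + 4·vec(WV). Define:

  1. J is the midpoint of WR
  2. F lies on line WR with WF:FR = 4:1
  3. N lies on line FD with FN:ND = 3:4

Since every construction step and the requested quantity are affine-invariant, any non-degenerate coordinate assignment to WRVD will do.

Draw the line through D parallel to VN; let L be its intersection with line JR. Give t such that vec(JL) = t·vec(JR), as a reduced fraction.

t = -83/25

Choose coordinates W = (0, 0), R = (1, 0), V = (0, 1), D = (-1, 4).
1. J is the midpoint of WR ⇒ J = (1/2, 0)
2. F lies on line WR with WF:FR = 4:1 ⇒ F = (4/5, 0)
3. N lies on line FD with FN:ND = 3:4 ⇒ N = (1/35, 12/7)
through D parallel to VN: direction (1/35, 5/7); meets JR at L = (-29/25, 0)
L = J + t·(R−J) with t = -83/25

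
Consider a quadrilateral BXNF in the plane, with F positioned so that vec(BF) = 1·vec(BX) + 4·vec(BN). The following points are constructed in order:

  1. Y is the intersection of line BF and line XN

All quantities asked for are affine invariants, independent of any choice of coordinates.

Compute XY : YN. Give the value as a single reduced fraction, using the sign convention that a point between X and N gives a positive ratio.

Work in coordinates with B = (0, 0), X = (1, 0), N = (0, 1), F = (1, 4).
1. Y is the intersection of line BF and line XN ⇒ Y = (1/5, 4/5)
Y = X + t·(N−X) with t = 4/5, so XY:YN = t:(1−t) = 4/5:1/5

XY:YN = 4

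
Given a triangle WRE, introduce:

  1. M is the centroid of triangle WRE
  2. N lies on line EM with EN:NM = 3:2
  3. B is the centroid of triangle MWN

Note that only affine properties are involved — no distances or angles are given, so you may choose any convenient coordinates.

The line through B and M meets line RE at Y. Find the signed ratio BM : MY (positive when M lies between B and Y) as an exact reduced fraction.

BM:MY = 8/15

Work in coordinates with W = (0, 0), R = (1, 0), E = (0, 1).
1. M is the centroid of triangle WRE ⇒ M = (1/3, 1/3)
2. N lies on line EM with EN:NM = 3:2 ⇒ N = (1/5, 3/5)
3. B is the centroid of triangle MWN ⇒ B = (8/45, 14/45)
line BM meets RE at Y = (5/8, 3/8)
M = B + t·(Y−B) with t = 8/23, so BM:MY = 8/23:15/23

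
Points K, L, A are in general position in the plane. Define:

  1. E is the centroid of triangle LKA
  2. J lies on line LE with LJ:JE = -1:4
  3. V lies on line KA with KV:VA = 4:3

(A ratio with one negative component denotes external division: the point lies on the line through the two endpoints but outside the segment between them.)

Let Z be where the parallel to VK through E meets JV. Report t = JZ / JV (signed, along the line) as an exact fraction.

Work in coordinates with K = (0, 0), L = (1, 0), A = (0, 1).
1. E is the centroid of triangle LKA ⇒ E = (1/3, 1/3)
2. J lies on line LE with LJ:JE = -1:4 ⇒ J = (11/9, -1/9)
3. V lies on line KA with KV:VA = 4:3 ⇒ V = (0, 4/7)
through E parallel to VK: direction (0, -4/7); meets JV at Z = (1/3, 89/231)
Z = J + t·(V−J) with t = 8/11

t = 8/11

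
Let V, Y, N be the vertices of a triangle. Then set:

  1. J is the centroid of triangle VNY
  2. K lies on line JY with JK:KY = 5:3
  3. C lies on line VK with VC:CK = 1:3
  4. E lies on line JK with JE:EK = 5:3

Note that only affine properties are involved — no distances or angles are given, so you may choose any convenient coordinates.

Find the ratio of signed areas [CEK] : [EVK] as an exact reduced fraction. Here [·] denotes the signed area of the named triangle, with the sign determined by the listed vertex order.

[CEK]:[EVK] = -3/4

Set V = (0, 0), Y = (1, 0), N = (0, 1); any affine frame gives the same invariant.
1. J is the centroid of triangle VNY ⇒ J = (1/3, 1/3)
2. K lies on line JY with JK:KY = 5:3 ⇒ K = (3/4, 1/8)
3. C lies on line VK with VC:CK = 1:3 ⇒ C = (3/16, 1/32)
4. E lies on line JK with JE:EK = 5:3 ⇒ E = (19/32, 13/64)
2·[CEK] = -15/256, 2·[EVK] = 5/64
[CEK]:[EVK] = -15/256:5/64 = -3/4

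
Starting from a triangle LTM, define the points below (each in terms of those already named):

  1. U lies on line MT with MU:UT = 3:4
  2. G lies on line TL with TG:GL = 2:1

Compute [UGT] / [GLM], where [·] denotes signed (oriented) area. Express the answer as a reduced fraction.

[UGT]:[GLM] = -8/7

Choose coordinates L = (0, 0), T = (1, 0), M = (0, 1).
1. U lies on line MT with MU:UT = 3:4 ⇒ U = (3/7, 4/7)
2. G lies on line TL with TG:GL = 2:1 ⇒ G = (1/3, 0)
2·[UGT] = 8/21, 2·[GLM] = -1/3
[UGT]:[GLM] = 8/21:-1/3 = -8/7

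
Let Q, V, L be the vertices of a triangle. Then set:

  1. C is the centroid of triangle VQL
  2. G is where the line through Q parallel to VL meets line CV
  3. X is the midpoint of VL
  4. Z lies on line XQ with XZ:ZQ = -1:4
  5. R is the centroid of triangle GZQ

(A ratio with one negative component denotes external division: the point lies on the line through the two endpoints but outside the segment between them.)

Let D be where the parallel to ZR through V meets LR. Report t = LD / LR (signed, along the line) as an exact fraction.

Assign Q = (0, 0), V = (1, 0), L = (0, 1) — the answer is frame-independent, so this choice is without loss of generality.
1. C is the centroid of triangle VQL ⇒ C = (1/3, 1/3)
2. G is where the line through Q parallel to VL meets line CV ⇒ G = (-1, 1)
3. X is the midpoint of VL ⇒ X = (1/2, 1/2)
4. Z lies on line XQ with XZ:ZQ = -1:4 ⇒ Z = (2/3, 2/3)
5. R is the centroid of triangle GZQ ⇒ R = (-1/9, 5/9)
through V parallel to ZR: direction (-7/9, -1/9); meets LR at D = (-8/27, -5/27)
D = L + t·(R−L) with t = 8/3

t = 8/3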